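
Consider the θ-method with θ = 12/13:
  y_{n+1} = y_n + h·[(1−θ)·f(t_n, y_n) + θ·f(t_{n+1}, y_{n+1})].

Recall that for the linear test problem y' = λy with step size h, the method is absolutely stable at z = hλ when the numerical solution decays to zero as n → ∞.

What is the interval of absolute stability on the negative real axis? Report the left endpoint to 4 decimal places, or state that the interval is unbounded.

Test eqn y'=λy, z=hλ:
  y_{n+1} = y_n + z·[1/13·y_n + 12/13·y_{n+1}] ⇒ (1 − 12/13z)y_{n+1} = (1 + 1/13z)y_n
  so R(z) = (1 + 1/13z)/(1 − 12/13z).

Need |R(x)|<1, x<0.
x=-1.6: |R|=0.3540
x=-2: |R|=0.2973
x=-10: |R|=0.0226
x=-100: |R|=0.0717
θ=12/13≥1/2 ⇒ |1+1/13x|<|1−12/13x| ∀x<0 ⇒ stable on all of ℝ⁻.

(−∞, 0) — no finite endpoint.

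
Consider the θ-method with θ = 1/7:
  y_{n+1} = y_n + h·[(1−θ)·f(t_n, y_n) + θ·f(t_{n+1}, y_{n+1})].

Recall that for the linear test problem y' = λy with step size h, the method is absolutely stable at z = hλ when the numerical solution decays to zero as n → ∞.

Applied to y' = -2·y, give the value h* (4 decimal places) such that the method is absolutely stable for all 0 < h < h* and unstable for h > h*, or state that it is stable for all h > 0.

With y'=λy (z=hλ):
  y_{n+1} = y_n + z·[6/7·y_n + 1/7·y_{n+1}] ⇒ (1 − 1/7z)y_{n+1} = (1 + 6/7z)y_n
  ⇒ R(z) = (1 + 6/7z)/(1 − 1/7z).

Need |R(x)|<1, x<0.
x=-1.77: |R|=0.4128
R=−1: 1+6/7x = −1+1/7x ⇒ -5/7x=2 ⇒ x=2/(-5/7)=-2.8000
Confirm numerically:
  x=-2.387: |R|=0.78001 <1
  x=-2.222: |R|=0.68662 <1
  x=-2.088: |R|=0.60827 <1
  x=-1.686: |R|=0.35874 <1
  x=-3.365: |R|=1.27255 >1
  x=-2.857: |R|=1.02891 >1
So |R|<1 on (-2.8000, 0).

(-2.8000,0); λ=-2 ⇒ h* = (14/5)/2 = 1.4000.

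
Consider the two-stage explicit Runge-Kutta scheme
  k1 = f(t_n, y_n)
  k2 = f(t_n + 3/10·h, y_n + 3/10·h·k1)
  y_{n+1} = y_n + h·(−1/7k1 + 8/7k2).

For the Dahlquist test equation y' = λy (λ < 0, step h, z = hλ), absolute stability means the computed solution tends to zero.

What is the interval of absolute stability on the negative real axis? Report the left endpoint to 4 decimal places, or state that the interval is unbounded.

Test eqn y'=λy, z=hλ:
  k1=λy_n ⇒ h·k1=z·y_n;  k2=λ(1+3/10z)y_n ⇒ h·k2=z(1+3/10z)y_n
  y_{n+1}/y_n = 1 − 1/7z + 8/7z(1+3/10z) = 1 + z + 12/35z²
  so R(z) = 1 + z + 12/35z².

Boundary: |R(x)|=1, x<0.
x=-0.92: |R|=0.3702
R=1: x+12/35x²=0 ⇒ x=−35/12=-2.9167; min R=1−1/(4·12/35)=0.2708>−1
Confirm numerically:
  x=-2.286: |R|=0.50570 <1
  x=-1.933: |R|=0.34808 <1
  x=-1.551: |R|=0.27378 <1
  x=-3.415: |R|=1.58348 >1
  x=-3.030: |R|=1.11774 >1
Interval (-2.9167, 0).

z∈(-2.9167,0).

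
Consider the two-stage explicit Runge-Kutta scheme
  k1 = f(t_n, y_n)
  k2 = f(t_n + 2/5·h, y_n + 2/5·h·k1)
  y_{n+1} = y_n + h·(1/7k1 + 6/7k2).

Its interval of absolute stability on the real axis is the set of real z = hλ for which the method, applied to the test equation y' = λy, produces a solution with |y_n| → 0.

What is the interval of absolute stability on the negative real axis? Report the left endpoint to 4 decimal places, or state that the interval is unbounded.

(-2.9167, 0).

On y'=λy, z=hλ:
  k1=λy_n ⇒ h·k1=z·y_n;  k2=λ(1+2/5z)y_n ⇒ h·k2=z(1+2/5z)y_n
  y_{n+1}/y_n = 1 + 1/7z + 6/7z(1+2/5z) = 1 + z + 12/35z²
  R(z) = 1 + z + 12/35z².

Boundary: |R(x)|=1, x<0.
x=-1.62: |R|=0.2798
R=1: x+12/35x²=0 ⇒ x=−35/12=-2.9167; min R=1−1/(4·12/35)=0.2708>−1
Confirm numerically:
  x=-2.281: |R|=0.50287 <1
  x=-1.964: |R|=0.35850 <1
  x=-1.879: |R|=0.33151 <1
  x=-1.238: |R|=0.28748 <1
  x=-3.130: |R|=1.22894 >1
  x=-3.002: |R|=1.08783 >1
So |R|<1 on (-2.9167, 0).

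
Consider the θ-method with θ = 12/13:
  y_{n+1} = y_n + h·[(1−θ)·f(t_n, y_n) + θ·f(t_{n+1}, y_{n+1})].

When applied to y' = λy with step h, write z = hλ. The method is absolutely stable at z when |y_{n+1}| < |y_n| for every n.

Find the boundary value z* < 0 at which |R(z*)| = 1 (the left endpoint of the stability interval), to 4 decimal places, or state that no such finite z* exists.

interval (−∞, 0).

On y'=λy, z=hλ:
  y_{n+1} = y_n + z·[1/13·y_n + 12/13·y_{n+1}] ⇒ (1 − 12/13z)y_{n+1} = (1 + 1/13z)y_n
  so R(z) = (1 + 1/13z)/(1 − 12/13z).

Find x<0 with |R(x)|<1.
x=-0.78: |R|=0.5465
x=-2: |R|=0.2973
x=-10: |R|=0.0226
x=-100: |R|=0.0717
θ=12/13≥1/2 ⇒ |1+1/13x|<|1−12/13x| ∀x<0 ⇒ interval (−∞,0).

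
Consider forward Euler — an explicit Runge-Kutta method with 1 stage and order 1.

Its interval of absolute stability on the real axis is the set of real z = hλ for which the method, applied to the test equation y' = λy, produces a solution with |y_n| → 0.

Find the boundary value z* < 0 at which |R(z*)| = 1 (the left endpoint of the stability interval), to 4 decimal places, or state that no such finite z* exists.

On y'=λy, z=hλ:
  order 1, 1-stage ⇒ R(z)=1+z
  (e.g. R(-1.32)=-0.32000, |R|=0.32000)

Need |R(x)|<1, x<0.
x=-1.32: |R|=0.3200
|R(-1.78)|=0.7800 |R(-1.19)|=0.1900 |R(-0.55)|=0.4500
Bisect:
  x_lo=-2.3194 |R|=1.3194  x_hi=-0.1512 |R|=0.8488
  mid=-1.23533 |R|=0.23533 →hi
  mid=-1.77738 |R|=0.77738 →hi
  mid=-2.04841 |R|=1.04841 →lo
  mid=-1.91290 |R|=0.91290 →hi
  mid=-1.98065 |R|=0.98065 →hi
  mid=-2.01453 |R|=1.01453 →lo
  mid=-1.99759 |R|=0.99759 →hi
  mid=-2.00606 |R|=1.00606 →lo
  ...
  [-2.00011,-1.99997] ⇒ x*=-2.0000
So |R|<1 on (-2.0000, 0).

left endpoint -2.0000.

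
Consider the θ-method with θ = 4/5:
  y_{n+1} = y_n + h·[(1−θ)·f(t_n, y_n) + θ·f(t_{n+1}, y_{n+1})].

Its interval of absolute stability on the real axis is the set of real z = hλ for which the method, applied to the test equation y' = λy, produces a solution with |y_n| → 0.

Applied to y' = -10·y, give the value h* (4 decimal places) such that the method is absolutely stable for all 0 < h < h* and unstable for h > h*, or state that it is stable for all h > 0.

unbounded; (−∞, 0). Any h>0 works for λ=-10.

Set f=λy, z=hλ:
  y_{n+1} = y_n + z·[1/5·y_n + 4/5·y_{n+1}] ⇒ (1 − 4/5z)y_{n+1} = (1 + 1/5z)y_n
  so R(z) = (1 + 1/5z)/(1 − 4/5z).

Solve |R(x)|<1 on ℝ⁻.
x=-0.83: |R|=0.5012
x=-2: |R|=0.2308
x=-10: |R|=0.1111
x=-100: |R|=0.2346
θ=4/5≥1/2 ⇒ |1+1/5x|<|1−4/5x| ∀x<0 ⇒ stable on all of ℝ⁻.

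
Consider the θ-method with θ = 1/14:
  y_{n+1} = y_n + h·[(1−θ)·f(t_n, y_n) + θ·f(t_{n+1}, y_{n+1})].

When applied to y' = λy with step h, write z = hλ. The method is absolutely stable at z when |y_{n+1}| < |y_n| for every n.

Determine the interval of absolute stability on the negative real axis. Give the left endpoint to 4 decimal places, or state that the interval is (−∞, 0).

With y'=λy (z=hλ):
  y_{n+1} = y_n + z·[13/14·y_n + 1/14·y_{n+1}] ⇒ (1 − 1/14z)y_{n+1} = (1 + 13/14z)y_n
  R(z) = (1 + 13/14z)/(1 − 1/14z).

Need |R(x)|<1, x<0.
x=-1.36: |R|=0.2396
R=−1: 1+13/14x = −1+1/14x ⇒ -6/7x=2 ⇒ x=2/(-6/7)=-2.3333
Confirm numerically:
  x=-1.968: |R|=0.72545 <1
  x=-1.898: |R|=0.67141 <1
  x=-1.637: |R|=0.46563 <1
  x=-2.745: |R|=1.29501 >1
  x=-2.594: |R|=1.18850 >1
  x=-2.511: |R|=1.12913 >1
So |R|<1 on (-2.3333, 0).

(-2.3333, 0).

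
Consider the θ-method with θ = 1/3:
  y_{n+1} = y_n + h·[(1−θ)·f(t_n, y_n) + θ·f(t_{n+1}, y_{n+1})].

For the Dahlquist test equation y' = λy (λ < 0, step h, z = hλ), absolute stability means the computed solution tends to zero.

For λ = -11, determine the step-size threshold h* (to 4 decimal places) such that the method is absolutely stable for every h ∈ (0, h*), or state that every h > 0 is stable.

On y'=λy, z=hλ:
  y_{n+1} = y_n + z·[2/3·y_n + 1/3·y_{n+1}] ⇒ (1 − 1/3z)y_{n+1} = (1 + 2/3z)y_n
  ⇒ R(z) = (1 + 2/3z)/(1 − 1/3z).

Find x<0 with |R(x)|<1.
x=-1.72: |R|=0.0932
R=−1: 1+2/3x = −1+1/3x ⇒ -1/3x=2 ⇒ x=2/(-1/3)=-6.0000
Confirm numerically:
  x=-5.771: |R|=0.97389 <1
  x=-4.755: |R|=0.83946 <1
  x=-3.641: |R|=0.64478 <1
  x=-6.425: |R|=1.04509 >1
  x=-6.286: |R|=1.03080 >1
Stable set (-6.0000, 0).

(-6.0000,0); λ=-11 ⇒ h* = (6)/11 = 0.5455.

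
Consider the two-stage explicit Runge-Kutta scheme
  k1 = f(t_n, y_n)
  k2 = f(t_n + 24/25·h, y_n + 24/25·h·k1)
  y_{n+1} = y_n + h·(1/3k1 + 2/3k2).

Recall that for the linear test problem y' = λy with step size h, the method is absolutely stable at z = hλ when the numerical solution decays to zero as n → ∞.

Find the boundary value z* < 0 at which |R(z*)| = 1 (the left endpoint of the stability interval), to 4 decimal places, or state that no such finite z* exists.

left endpoint -1.5625.

Test eqn y'=λy, z=hλ:
  k1=λy_n ⇒ h·k1=z·y_n;  k2=λ(1+24/25z)y_n ⇒ h·k2=z(1+24/25z)y_n
  y_{n+1}/y_n = 1 + 1/3z + 2/3z(1+24/25z) = 1 + z + 16/25z²
  ⇒ R(z) = 1 + z + 16/25z².

Boundary: |R(x)|=1, x<0.
x=-0.66: |R|=0.6188
R=1: x+16/25x²=0 ⇒ x=−25/16=-1.5625; min R=1−1/(4·16/25)=0.6094>−1
Confirm numerically:
  x=-1.469: |R|=0.91210 <1
  x=-1.226: |R|=0.73597 <1
  x=-1.062: |R|=0.65982 <1
  x=-0.759: |R|=0.60969 <1
  x=-1.635: |R|=1.07586 >1
  x=-1.632: |R|=1.07259 >1
So |R|<1 on (-1.5625, 0).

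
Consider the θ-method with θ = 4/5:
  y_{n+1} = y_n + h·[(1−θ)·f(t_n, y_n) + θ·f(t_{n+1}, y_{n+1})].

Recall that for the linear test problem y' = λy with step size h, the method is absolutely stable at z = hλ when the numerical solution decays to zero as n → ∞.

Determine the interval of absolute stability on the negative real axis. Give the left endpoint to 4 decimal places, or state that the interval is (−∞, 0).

(−∞, 0) — no finite endpoint.

With y'=λy (z=hλ):
  y_{n+1} = y_n + z·[1/5·y_n + 4/5·y_{n+1}] ⇒ (1 − 4/5z)y_{n+1} = (1 + 1/5z)y_n
  ⇒ R(z) = (1 + 1/5z)/(1 − 4/5z).

Boundary: |R(x)|=1, x<0.
x=-0.9: |R|=0.4767
x=-2: |R|=0.2308
x=-10: |R|=0.1111
x=-100: |R|=0.2346
θ=4/5≥1/2 ⇒ |1+1/5x|<|1−4/5x| ∀x<0 ⇒ unbounded interval.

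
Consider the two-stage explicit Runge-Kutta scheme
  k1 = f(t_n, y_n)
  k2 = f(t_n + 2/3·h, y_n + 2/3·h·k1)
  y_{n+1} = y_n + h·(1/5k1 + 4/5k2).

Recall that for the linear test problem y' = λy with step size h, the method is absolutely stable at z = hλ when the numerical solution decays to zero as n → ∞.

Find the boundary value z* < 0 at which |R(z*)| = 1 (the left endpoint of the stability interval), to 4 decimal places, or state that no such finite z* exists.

z* = -1.8750.

Set f=λy, z=hλ:
  k1=λy_n ⇒ h·k1=z·y_n;  k2=λ(1+2/3z)y_n ⇒ h·k2=z(1+2/3z)y_n
  y_{n+1}/y_n = 1 + 1/5z + 4/5z(1+2/3z) = 1 + z + 8/15z²
  Hence R(z) = 1 + z + 8/15z².

Find x<0 with |R(x)|<1.
x=-1.62: |R|=0.7797
R=1: x+8/15x²=0 ⇒ x=−15/8=-1.8750; min R=1−1/(4·8/15)=0.5312>−1
Confirm numerically:
  x=-1.429: |R|=0.66009 <1
  x=-1.259: |R|=0.58638 <1
  x=-0.762: |R|=0.54768 <1
  x=-2.410: |R|=1.68765 >1
  x=-2.044: |R|=1.18423 >1
  x=-1.972: |R|=1.10202 >1
So |R|<1 on (-1.8750, 0).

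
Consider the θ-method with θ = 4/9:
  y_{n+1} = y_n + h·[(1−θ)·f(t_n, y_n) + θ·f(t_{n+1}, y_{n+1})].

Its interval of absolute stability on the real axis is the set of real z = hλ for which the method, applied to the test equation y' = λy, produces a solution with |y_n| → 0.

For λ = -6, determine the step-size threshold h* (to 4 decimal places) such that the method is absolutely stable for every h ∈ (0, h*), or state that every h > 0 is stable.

Test eqn y'=λy, z=hλ:
  y_{n+1} = y_n + z·[5/9·y_n + 4/9·y_{n+1}] ⇒ (1 − 4/9z)y_{n+1} = (1 + 5/9z)y_n
  ⇒ R(z) = (1 + 5/9z)/(1 − 4/9z).

Find x<0 with |R(x)|<1.
x=-1.05: |R|=0.2841
R=−1: 1+5/9x = −1+4/9x ⇒ -1/9x=2 ⇒ x=2/(-1/9)=-18.0000
Confirm numerically:
  x=-14.293: |R|=0.94398 <1
  x=-13.884: |R|=0.93622 <1
  x=-7.571: |R|=0.73452 <1
  x=-18.212: |R|=1.00259 >1
  x=-18.059: |R|=1.00073 >1
Stable set (-18.0000, 0).

(-18.0000,0); λ=-6 ⇒ h* = (18)/6 = 3.0000.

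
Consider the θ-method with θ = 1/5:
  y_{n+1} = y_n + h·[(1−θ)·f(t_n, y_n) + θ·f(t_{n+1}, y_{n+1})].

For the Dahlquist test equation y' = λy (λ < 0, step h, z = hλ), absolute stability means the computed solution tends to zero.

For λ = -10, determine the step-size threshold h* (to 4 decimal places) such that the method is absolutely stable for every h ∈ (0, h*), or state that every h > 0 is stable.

(-3.3333,0); λ=-10 ⇒ h* = (10/3)/10 = 0.3333.

Set f=λy, z=hλ:
  y_{n+1} = y_n + z·[4/5·y_n + 1/5·y_{n+1}] ⇒ (1 − 1/5z)y_{n+1} = (1 + 4/5z)y_n
  R(z) = (1 + 4/5z)/(1 − 1/5z).

Find x<0 with |R(x)|<1.
x=-0.59: |R|=0.4723
R=−1: 1+4/5x = −1+1/5x ⇒ -3/5x=2 ⇒ x=2/(-3/5)=-3.3333
Confirm numerically:
  x=-2.915: |R|=0.84144 <1
  x=-2.223: |R|=0.53883 <1
  x=-1.586: |R|=0.20407 <1
  x=-1.380: |R|=0.08150 <1
  x=-3.780: |R|=1.15262 >1
  x=-3.765: |R|=1.14775 >1
  x=-3.371: |R|=1.01350 >1
So |R|<1 on (-3.3333, 0).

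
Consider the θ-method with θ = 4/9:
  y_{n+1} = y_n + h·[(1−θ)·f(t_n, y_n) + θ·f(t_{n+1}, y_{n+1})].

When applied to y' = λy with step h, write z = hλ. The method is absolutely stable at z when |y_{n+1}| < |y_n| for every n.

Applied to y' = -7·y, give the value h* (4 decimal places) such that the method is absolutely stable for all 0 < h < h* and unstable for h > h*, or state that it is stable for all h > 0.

On y'=λy, z=hλ:
  y_{n+1} = y_n + z·[5/9·y_n + 4/9·y_{n+1}] ⇒ (1 − 4/9z)y_{n+1} = (1 + 5/9z)y_n
  so R(z) = (1 + 5/9z)/(1 − 4/9z).

Need |R(x)|<1, x<0.
x=-0.66: |R|=0.4897
R=−1: 1+5/9x = −1+4/9x ⇒ -1/9x=2 ⇒ x=2/(-1/9)=-18.0000
Confirm numerically:
  x=-16.273: |R|=0.97669 <1
  x=-11.729: |R|=0.88785 <1
  x=-8.260: |R|=0.76832 <1
  x=-18.303: |R|=1.00369 >1
  x=-18.071: |R|=1.00087 >1
  x=-18.036: |R|=1.00044 >1
So |R|<1 on (-18.0000, 0).

(-18.0000,0); λ=-7 ⇒ h* = (18)/7 = 2.5714.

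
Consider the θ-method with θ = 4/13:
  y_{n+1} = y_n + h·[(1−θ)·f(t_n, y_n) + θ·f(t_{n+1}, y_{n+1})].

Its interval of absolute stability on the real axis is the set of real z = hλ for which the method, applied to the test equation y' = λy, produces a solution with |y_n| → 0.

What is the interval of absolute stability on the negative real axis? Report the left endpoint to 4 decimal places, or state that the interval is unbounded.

(-5.2000, 0).

Set f=λy, z=hλ:
  y_{n+1} = y_n + z·[9/13·y_n + 4/13·y_{n+1}] ⇒ (1 − 4/13z)y_{n+1} = (1 + 9/13z)y_n
  R(z) = (1 + 9/13z)/(1 − 4/13z).

Boundary: |R(x)|=1, x<0.
x=-0.51: |R|=0.5592
R=−1: 1+9/13x = −1+4/13x ⇒ -5/13x=2 ⇒ x=2/(-5/13)=-5.2000
Confirm numerically:
  x=-5.142: |R|=0.99136 <1
  x=-4.167: |R|=0.82591 <1
  x=-3.575: |R|=0.70238 <1
  x=-2.703: |R|=0.47568 <1
  x=-5.765: |R|=1.07834 >1
  x=-5.744: |R|=1.07561 >1
  x=-5.328: |R|=1.01865 >1
So |R|<1 on (-5.2000, 0).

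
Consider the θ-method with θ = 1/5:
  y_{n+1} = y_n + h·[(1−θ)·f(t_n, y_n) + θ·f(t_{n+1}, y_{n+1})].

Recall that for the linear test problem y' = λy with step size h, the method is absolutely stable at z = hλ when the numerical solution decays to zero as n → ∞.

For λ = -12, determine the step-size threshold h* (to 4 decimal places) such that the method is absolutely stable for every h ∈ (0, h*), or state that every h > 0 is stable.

(-3.3333,0); λ=-12 ⇒ h* = (10/3)/12 = 0.2778.

On y'=λy, z=hλ:
  y_{n+1} = y_n + z·[4/5·y_n + 1/5·y_{n+1}] ⇒ (1 − 1/5z)y_{n+1} = (1 + 4/5z)y_n
  so R(z) = (1 + 4/5z)/(1 − 1/5z).

Solve |R(x)|<1 on ℝ⁻.
x=-0.76: |R|=0.3403
R=−1: 1+4/5x = −1+1/5x ⇒ -3/5x=2 ⇒ x=2/(-3/5)=-3.3333
Confirm numerically:
  x=-3.223: |R|=0.95975 <1
  x=-2.950: |R|=0.85535 <1
  x=-2.124: |R|=0.49074 <1
  x=-3.930: |R|=1.20045 >1
  x=-3.848: |R|=1.17450 >1
  x=-3.628: |R|=1.10246 >1
So |R|<1 on (-3.3333, 0).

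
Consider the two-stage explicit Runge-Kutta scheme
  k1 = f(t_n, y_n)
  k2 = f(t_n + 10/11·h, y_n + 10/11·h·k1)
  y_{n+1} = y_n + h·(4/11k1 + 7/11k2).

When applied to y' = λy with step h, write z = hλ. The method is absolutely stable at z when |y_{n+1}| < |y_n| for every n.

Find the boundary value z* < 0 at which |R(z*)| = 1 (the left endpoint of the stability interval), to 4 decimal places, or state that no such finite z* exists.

Test eqn y'=λy, z=hλ:
  k1=λy_n ⇒ h·k1=z·y_n;  k2=λ(1+10/11z)y_n ⇒ h·k2=z(1+10/11z)y_n
  y_{n+1}/y_n = 1 + 4/11z + 7/11z(1+10/11z) = 1 + z + 70/121z²
  ⇒ R(z) = 1 + z + 70/121z².

Find x<0 with |R(x)|<1.
x=-1.01: |R|=0.5801
R=1: x+70/121x²=0 ⇒ x=−121/70=-1.7286; min R=1−1/(4·70/121)=0.5679>−1
Confirm numerically:
  x=-1.273: |R|=0.66450 <1
  x=-1.175: |R|=0.62371 <1
  x=-0.700: |R|=0.58347 <1
  x=-2.099: |R|=1.44981 >1
  x=-1.978: |R|=1.28542 >1
Interval (-1.7286, 0).

left endpoint -1.7286.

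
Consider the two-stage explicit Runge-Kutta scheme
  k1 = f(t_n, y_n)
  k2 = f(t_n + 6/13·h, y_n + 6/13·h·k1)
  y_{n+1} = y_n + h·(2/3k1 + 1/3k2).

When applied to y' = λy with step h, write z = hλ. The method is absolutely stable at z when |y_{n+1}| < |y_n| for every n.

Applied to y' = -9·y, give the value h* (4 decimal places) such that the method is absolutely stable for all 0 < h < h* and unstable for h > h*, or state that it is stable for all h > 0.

(-6.5000,0); λ=-9 ⇒ h* = (13/2)/9 = 0.7222.

Set f=λy, z=hλ:
  k1=λy_n ⇒ h·k1=z·y_n;  k2=λ(1+6/13z)y_n ⇒ h·k2=z(1+6/13z)y_n
  y_{n+1}/y_n = 1 + 2/3z + 1/3z(1+6/13z) = 1 + z + 2/13z²
  so R(z) = 1 + z + 2/13z².

Find x<0 with |R(x)|<1.
x=-0.67: |R|=0.3991
R=1: x+2/13x²=0 ⇒ x=−13/2=-6.5000; min R=1−1/(4·2/13)=-0.6250>−1
Confirm numerically:
  x=-5.285: |R|=0.01211 <1
  x=-3.833: |R|=0.57271 <1
  x=-3.794: |R|=0.57947 <1
  x=-3.585: |R|=0.60773 <1
  x=-6.961: |R|=1.49370 >1
  x=-6.772: |R|=1.28338 >1
So |R|<1 on (-6.5000, 0).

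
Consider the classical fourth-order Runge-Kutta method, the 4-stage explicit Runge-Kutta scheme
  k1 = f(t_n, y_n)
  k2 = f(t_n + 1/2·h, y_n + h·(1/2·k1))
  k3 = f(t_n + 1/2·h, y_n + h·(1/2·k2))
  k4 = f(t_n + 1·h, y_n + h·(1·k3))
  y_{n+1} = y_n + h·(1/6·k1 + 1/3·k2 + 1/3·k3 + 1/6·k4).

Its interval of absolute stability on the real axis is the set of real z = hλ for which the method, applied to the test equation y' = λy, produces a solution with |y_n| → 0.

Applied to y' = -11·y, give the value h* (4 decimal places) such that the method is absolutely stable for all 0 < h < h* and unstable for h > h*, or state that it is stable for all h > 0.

(-2.7853,0); λ=-11 ⇒ h* = 0.2532.

Set f=λy, z=hλ:
  order 4, 4-stage ⇒ R(z)=1+z+z^2/2+z^3/6+z^4/24
  (e.g. R(-0.53)=0.58892, |R|=0.58892)

Solve |R(x)|<1 on ℝ⁻.
x=-0.53: |R|=0.5889
|R(-2.1)|=0.3718 |R(-1.02)|=0.3684 |R(-0.89)|=0.4147
Bisect:
  x_lo=-3.2722 |R|=2.0191  x_hi=-0.2777 |R|=0.7575
  mid=-1.77496 |R|=0.28185 →hi
  mid=-2.52360 |R|=0.67200 →hi
  mid=-2.89792 |R|=1.18352 →lo
  mid=-2.71076 |R|=0.89332 →hi
  mid=-2.80434 |R|=1.02910 →lo
  mid=-2.75755 |R|=0.95897 →hi
  mid=-2.78095 |R|=0.99347 →hi
  mid=-2.79264 |R|=1.01114 →lo
  ...
  [-2.78533,-2.78515] ⇒ x*=-2.7853
So |R|<1 on (-2.7853, 0).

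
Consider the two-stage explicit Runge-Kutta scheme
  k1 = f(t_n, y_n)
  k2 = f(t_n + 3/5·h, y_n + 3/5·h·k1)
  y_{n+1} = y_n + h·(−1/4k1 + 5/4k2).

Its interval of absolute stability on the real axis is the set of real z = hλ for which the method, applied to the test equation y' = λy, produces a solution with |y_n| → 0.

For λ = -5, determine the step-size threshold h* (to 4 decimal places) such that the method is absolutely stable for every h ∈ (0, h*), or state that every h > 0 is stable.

With y'=λy (z=hλ):
  k1=λy_n ⇒ h·k1=z·y_n;  k2=λ(1+3/5z)y_n ⇒ h·k2=z(1+3/5z)y_n
  y_{n+1}/y_n = 1 − 1/4z + 5/4z(1+3/5z) = 1 + z + 3/4z²
  Hence R(z) = 1 + z + 3/4z².

Need |R(x)|<1, x<0.
x=-1.05: |R|=0.7769
R=1: x+3/4x²=0 ⇒ x=−4/3=-1.3333; min R=1−1/(4·3/4)=0.6667>−1
Confirm numerically:
  x=-1.273: |R|=0.94240 <1
  x=-0.958: |R|=0.73032 <1
  x=-0.712: |R|=0.66821 <1
  x=-0.683: |R|=0.66687 <1
  x=-1.894: |R|=1.79643 >1
  x=-1.542: |R|=1.24132 >1
Interval (-1.3333, 0).

(-1.3333,0); λ=-5 ⇒ h* = (4/3)/5 = 0.2667.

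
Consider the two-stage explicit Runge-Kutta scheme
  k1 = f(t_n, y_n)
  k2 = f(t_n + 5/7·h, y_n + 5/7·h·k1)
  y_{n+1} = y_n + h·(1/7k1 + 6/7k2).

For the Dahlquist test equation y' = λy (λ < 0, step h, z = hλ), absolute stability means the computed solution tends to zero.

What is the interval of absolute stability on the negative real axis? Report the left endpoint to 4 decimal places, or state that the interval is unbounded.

Set f=λy, z=hλ:
  k1=λy_n ⇒ h·k1=z·y_n;  k2=λ(1+5/7z)y_n ⇒ h·k2=z(1+5/7z)y_n
  y_{n+1}/y_n = 1 + 1/7z + 6/7z(1+5/7z) = 1 + z + 30/49z²
  so R(z) = 1 + z + 30/49z².

Find x<0 with |R(x)|<1.
x=-0.79: |R|=0.5921
R=1: x+30/49x²=0 ⇒ x=−49/30=-1.6333; min R=1−1/(4·30/49)=0.5917>−1
Confirm numerically:
  x=-1.593: |R|=0.96066 <1
  x=-1.425: |R|=0.81824 <1
  x=-1.361: |R|=0.77307 <1
  x=-2.003: |R|=1.45333 >1
  x=-1.984: |R|=1.42595 >1
So |R|<1 on (-1.6333, 0).

(-1.6333, 0).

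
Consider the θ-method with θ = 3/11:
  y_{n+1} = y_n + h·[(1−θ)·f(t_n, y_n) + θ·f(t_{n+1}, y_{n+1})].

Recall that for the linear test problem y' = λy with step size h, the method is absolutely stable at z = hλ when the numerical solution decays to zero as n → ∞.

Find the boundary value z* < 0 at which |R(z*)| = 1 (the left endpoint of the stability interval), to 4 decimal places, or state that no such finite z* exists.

z* = -4.4000.

Test eqn y'=λy, z=hλ:
  y_{n+1} = y_n + z·[8/11·y_n + 3/11·y_{n+1}] ⇒ (1 − 3/11z)y_{n+1} = (1 + 8/11z)y_n
  R(z) = (1 + 8/11z)/(1 − 3/11z).

Find x<0 with |R(x)|<1.
x=-1.58: |R|=0.1042
R=−1: 1+8/11x = −1+3/11x ⇒ -5/11x=2 ⇒ x=2/(-5/11)=-4.4000
Confirm numerically:
  x=-3.285: |R|=0.73268 <1
  x=-2.902: |R|=0.61991 <1
  x=-2.607: |R|=0.52367 <1
  x=-2.183: |R|=0.36834 <1
  x=-4.988: |R|=1.11323 >1
  x=-4.909: |R|=1.09892 >1
Stable set (-4.4000, 0).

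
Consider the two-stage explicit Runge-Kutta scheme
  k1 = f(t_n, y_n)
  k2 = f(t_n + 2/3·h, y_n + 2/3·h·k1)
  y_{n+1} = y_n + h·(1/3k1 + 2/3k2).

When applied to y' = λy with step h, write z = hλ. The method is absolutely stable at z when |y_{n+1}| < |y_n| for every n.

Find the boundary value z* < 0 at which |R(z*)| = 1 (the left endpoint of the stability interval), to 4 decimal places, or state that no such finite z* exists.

With y'=λy (z=hλ):
  k1=λy_n ⇒ h·k1=z·y_n;  k2=λ(1+2/3z)y_n ⇒ h·k2=z(1+2/3z)y_n
  y_{n+1}/y_n = 1 + 1/3z + 2/3z(1+2/3z) = 1 + z + 4/9z²
  so R(z) = 1 + z + 4/9z².

Solve |R(x)|<1 on ℝ⁻.
x=-0.98: |R|=0.4468
R=1: x+4/9x²=0 ⇒ x=−9/4=-2.2500; min R=1−1/(4·4/9)=0.4375>−1
Confirm numerically:
  x=-1.883: |R|=0.69286 <1
  x=-1.581: |R|=0.52992 <1
  x=-1.123: |R|=0.43750 <1
  x=-2.426: |R|=1.18977 >1
  x=-2.358: |R|=1.11318 >1
So |R|<1 on (-2.2500, 0).

z* = -2.2500.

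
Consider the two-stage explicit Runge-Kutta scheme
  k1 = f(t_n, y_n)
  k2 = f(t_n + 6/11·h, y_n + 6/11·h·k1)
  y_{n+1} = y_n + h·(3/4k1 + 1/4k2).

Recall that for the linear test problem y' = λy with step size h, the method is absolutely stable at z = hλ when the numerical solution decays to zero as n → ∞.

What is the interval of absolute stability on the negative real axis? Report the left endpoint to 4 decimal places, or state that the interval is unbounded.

z∈(-7.3333,0).

On y'=λy, z=hλ:
  k1=λy_n ⇒ h·k1=z·y_n;  k2=λ(1+6/11z)y_n ⇒ h·k2=z(1+6/11z)y_n
  y_{n+1}/y_n = 1 + 3/4z + 1/4z(1+6/11z) = 1 + z + 3/22z²
  so R(z) = 1 + z + 3/22z².

Boundary: |R(x)|=1, x<0.
x=-0.74: |R|=0.3347
R=1: x+3/22x²=0 ⇒ x=−22/3=-7.3333; min R=1−1/(4·3/22)=-0.8333>−1
Confirm numerically:
  x=-7.213: |R|=0.88164 <1
  x=-6.340: |R|=0.14122 <1
  x=-4.688: |R|=0.69109 <1
  x=-4.313: |R|=0.77637 <1
  x=-7.732: |R|=1.42034 >1
  x=-7.717: |R|=1.40374 >1
  x=-7.649: |R|=1.32925 >1
So |R|<1 on (-7.3333, 0).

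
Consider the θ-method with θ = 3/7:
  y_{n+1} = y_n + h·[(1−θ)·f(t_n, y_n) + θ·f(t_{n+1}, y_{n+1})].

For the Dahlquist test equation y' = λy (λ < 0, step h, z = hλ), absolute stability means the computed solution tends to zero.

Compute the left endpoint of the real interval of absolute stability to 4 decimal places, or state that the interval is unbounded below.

Test eqn y'=λy, z=hλ:
  y_{n+1} = y_n + z·[4/7·y_n + 3/7·y_{n+1}] ⇒ (1 − 3/7z)y_{n+1} = (1 + 4/7z)y_n
  ⇒ R(z) = (1 + 4/7z)/(1 − 3/7z).

Solve |R(x)|<1 on ℝ⁻.
x=-1.12: |R|=0.2432
R=−1: 1+4/7x = −1+3/7x ⇒ -1/7x=2 ⇒ x=2/(-1/7)=-14.0000
Confirm numerically:
  x=-13.244: |R|=0.98382 <1
  x=-12.051: |R|=0.95484 <1
  x=-10.741: |R|=0.91691 <1
  x=-7.850: |R|=0.79869 <1
  x=-14.443: |R|=1.00880 >1
  x=-14.109: |R|=1.00221 >1
So |R|<1 on (-14.0000, 0).

z* = -14.0000.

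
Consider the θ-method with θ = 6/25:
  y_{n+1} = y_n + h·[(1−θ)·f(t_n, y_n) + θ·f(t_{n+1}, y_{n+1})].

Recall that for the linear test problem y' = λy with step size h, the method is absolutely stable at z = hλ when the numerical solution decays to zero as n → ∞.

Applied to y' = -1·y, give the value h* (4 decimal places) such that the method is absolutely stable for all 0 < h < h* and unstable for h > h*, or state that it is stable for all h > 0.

(-3.8462,0); λ=-1 ⇒ h* = (50/13)/1 = 3.8462.

On y'=λy, z=hλ:
  y_{n+1} = y_n + z·[19/25·y_n + 6/25·y_{n+1}] ⇒ (1 − 6/25z)y_{n+1} = (1 + 19/25z)y_n
  ⇒ R(z) = (1 + 19/25z)/(1 − 6/25z).

Boundary: |R(x)|=1, x<0.
x=-1.23: |R|=0.0503
R=−1: 1+19/25x = −1+6/25x ⇒ -13/25x=2 ⇒ x=2/(-13/25)=-3.8462
Confirm numerically:
  x=-3.784: |R|=0.98306 <1
  x=-3.645: |R|=0.94421 <1
  x=-1.665: |R|=0.18963 <1
  x=-4.318: |R|=1.12049 >1
  x=-4.158: |R|=1.08116 >1
  x=-4.098: |R|=1.06602 >1
So |R|<1 on (-3.8462, 0).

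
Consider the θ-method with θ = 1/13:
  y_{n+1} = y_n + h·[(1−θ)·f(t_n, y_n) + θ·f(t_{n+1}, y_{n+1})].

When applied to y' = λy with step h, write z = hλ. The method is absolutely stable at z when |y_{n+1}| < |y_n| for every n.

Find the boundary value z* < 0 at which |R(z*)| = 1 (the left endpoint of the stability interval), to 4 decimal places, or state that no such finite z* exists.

z* = -2.3636.

With y'=λy (z=hλ):
  y_{n+1} = y_n + z·[12/13·y_n + 1/13·y_{n+1}] ⇒ (1 − 1/13z)y_{n+1} = (1 + 12/13z)y_n
  Hence R(z) = (1 + 12/13z)/(1 − 1/13z).

Solve |R(x)|<1 on ℝ⁻.
x=-1.17: |R|=0.0734
R=−1: 1+12/13x = −1+1/13x ⇒ -11/13x=2 ⇒ x=2/(-11/13)=-2.3636
Confirm numerically:
  x=-2.171: |R|=0.86033 <1
  x=-1.715: |R|=0.51512 <1
  x=-1.316: |R|=0.19503 <1
  x=-2.935: |R|=1.39441 >1
  x=-2.660: |R|=1.20817 >1
So |R|<1 on (-2.3636, 0).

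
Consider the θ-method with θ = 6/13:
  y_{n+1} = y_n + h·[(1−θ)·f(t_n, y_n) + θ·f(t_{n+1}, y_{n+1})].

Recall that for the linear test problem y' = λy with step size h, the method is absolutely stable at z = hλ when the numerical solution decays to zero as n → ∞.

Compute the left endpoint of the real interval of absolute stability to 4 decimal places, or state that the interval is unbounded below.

z* = -26.0000.

Set f=λy, z=hλ:
  y_{n+1} = y_n + z·[7/13·y_n + 6/13·y_{n+1}] ⇒ (1 − 6/13z)y_{n+1} = (1 + 7/13z)y_n
  ⇒ R(z) = (1 + 7/13z)/(1 − 6/13z).

Boundary: |R(x)|=1, x<0.
x=-0.84: |R|=0.3947
R=−1: 1+7/13x = −1+6/13x ⇒ -1/13x=2 ⇒ x=2/(-1/13)=-26.0000
Confirm numerically:
  x=-25.062: |R|=0.99426 <1
  x=-18.602: |R|=0.94063 <1
  x=-14.419: |R|=0.88362 <1
  x=-11.656: |R|=0.82705 <1
  x=-26.389: |R|=1.00227 >1
  x=-26.369: |R|=1.00216 >1
Stable set (-26.0000, 0).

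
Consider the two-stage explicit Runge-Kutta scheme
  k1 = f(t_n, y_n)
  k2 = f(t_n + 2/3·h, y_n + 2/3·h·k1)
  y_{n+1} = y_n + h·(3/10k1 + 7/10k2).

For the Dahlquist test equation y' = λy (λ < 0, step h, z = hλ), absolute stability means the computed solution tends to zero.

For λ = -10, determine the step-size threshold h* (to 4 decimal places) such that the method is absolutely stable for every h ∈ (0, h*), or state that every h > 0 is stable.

(-2.1429,0); λ=-10 ⇒ h* = (15/7)/10 = 0.2143.

Test eqn y'=λy, z=hλ:
  k1=λy_n ⇒ h·k1=z·y_n;  k2=λ(1+2/3z)y_n ⇒ h·k2=z(1+2/3z)y_n
  y_{n+1}/y_n = 1 + 3/10z + 7/10z(1+2/3z) = 1 + z + 7/15z²
  R(z) = 1 + z + 7/15z².

Boundary: |R(x)|=1, x<0.
x=-0.59: |R|=0.5724
R=1: x+7/15x²=0 ⇒ x=−15/7=-2.1429; min R=1−1/(4·7/15)=0.4643>−1
Confirm numerically:
  x=-1.937: |R|=0.81392 <1
  x=-1.480: |R|=0.54219 <1
  x=-1.360: |R|=0.50315 <1
  x=-1.297: |R|=0.48803 <1
  x=-2.541: |R|=1.47212 >1
  x=-2.342: |R|=1.21765 >1
  x=-2.260: |R|=1.12355 >1
Interval (-2.1429, 0).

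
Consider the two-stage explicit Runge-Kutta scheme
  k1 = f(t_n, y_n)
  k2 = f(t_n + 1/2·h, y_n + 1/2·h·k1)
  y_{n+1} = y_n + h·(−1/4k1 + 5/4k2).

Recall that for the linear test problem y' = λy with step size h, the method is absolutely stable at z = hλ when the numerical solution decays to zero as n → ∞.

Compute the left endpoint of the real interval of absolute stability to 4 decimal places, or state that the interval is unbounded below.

left endpoint -1.6000.

With y'=λy (z=hλ):
  k1=λy_n ⇒ h·k1=z·y_n;  k2=λ(1+1/2z)y_n ⇒ h·k2=z(1+1/2z)y_n
  y_{n+1}/y_n = 1 − 1/4z + 5/4z(1+1/2z) = 1 + z + 5/8z²
  ⇒ R(z) = 1 + z + 5/8z².

Solve |R(x)|<1 on ℝ⁻.
x=-0.68: |R|=0.6090
R=1: x+5/8x²=0 ⇒ x=−8/5=-1.6000; min R=1−1/(4·5/8)=0.6000>−1
Confirm numerically:
  x=-1.483: |R|=0.89156 <1
  x=-1.191: |R|=0.69555 <1
  x=-1.098: |R|=0.65550 <1
  x=-1.022: |R|=0.63080 <1
  x=-1.949: |R|=1.42513 >1
  x=-1.945: |R|=1.41939 >1
  x=-1.715: |R|=1.12327 >1
So |R|<1 on (-1.6000, 0).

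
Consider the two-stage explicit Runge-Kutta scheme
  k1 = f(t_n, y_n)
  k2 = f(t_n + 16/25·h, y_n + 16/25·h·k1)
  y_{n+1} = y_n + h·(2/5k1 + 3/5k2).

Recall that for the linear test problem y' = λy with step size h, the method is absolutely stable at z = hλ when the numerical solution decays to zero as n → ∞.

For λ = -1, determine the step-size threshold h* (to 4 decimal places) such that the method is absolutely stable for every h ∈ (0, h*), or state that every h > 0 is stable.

(-2.6042,0); λ=-1 ⇒ h* = (125/48)/1 = 2.6042.

Test eqn y'=λy, z=hλ:
  k1=λy_n ⇒ h·k1=z·y_n;  k2=λ(1+16/25z)y_n ⇒ h·k2=z(1+16/25z)y_n
  y_{n+1}/y_n = 1 + 2/5z + 3/5z(1+16/25z) = 1 + z + 48/125z²
  R(z) = 1 + z + 48/125z².

Solve |R(x)|<1 on ℝ⁻.
x=-1.49: |R|=0.3625
R=1: x+48/125x²=0 ⇒ x=−125/48=-2.6042; min R=1−1/(4·48/125)=0.3490>−1
Confirm numerically:
  x=-2.499: |R|=0.89908 <1
  x=-1.746: |R|=0.42463 <1
  x=-1.406: |R|=0.35311 <1
  x=-1.045: |R|=0.37434 <1
  x=-3.160: |R|=1.67447 >1
  x=-3.076: |R|=1.55732 >1
  x=-2.875: |R|=1.29900 >1
Stable set (-2.6042, 0).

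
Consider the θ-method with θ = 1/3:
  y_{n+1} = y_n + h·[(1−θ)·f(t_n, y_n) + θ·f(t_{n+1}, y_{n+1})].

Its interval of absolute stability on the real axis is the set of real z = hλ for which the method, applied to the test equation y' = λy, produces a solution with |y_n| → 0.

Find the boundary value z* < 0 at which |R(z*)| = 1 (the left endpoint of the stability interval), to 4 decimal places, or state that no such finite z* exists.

Test eqn y'=λy, z=hλ:
  y_{n+1} = y_n + z·[2/3·y_n + 1/3·y_{n+1}] ⇒ (1 − 1/3z)y_{n+1} = (1 + 2/3z)y_n
  ⇒ R(z) = (1 + 2/3z)/(1 − 1/3z).

Solve |R(x)|<1 on ℝ⁻.
x=-0.44: |R|=0.6163
R=−1: 1+2/3x = −1+1/3x ⇒ -1/3x=2 ⇒ x=2/(-1/3)=-6.0000
Confirm numerically:
  x=-4.591: |R|=0.81439 <1
  x=-4.214: |R|=0.75243 <1
  x=-4.046: |R|=0.72268 <1
  x=-2.995: |R|=0.49875 <1
  x=-6.575: |R|=1.06005 >1
  x=-6.291: |R|=1.03132 >1
So |R|<1 on (-6.0000, 0).

z* = -6.0000.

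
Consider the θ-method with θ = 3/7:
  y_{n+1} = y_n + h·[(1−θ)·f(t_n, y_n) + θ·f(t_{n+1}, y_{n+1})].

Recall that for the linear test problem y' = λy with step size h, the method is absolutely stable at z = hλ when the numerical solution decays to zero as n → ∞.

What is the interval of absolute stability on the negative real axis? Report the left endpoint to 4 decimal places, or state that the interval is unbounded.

(-14.0000, 0).

On y'=λy, z=hλ:
  y_{n+1} = y_n + z·[4/7·y_n + 3/7·y_{n+1}] ⇒ (1 − 3/7z)y_{n+1} = (1 + 4/7z)y_n
  ⇒ R(z) = (1 + 4/7z)/(1 − 3/7z).

Need |R(x)|<1, x<0.
x=-0.54: |R|=0.5615
R=−1: 1+4/7x = −1+3/7x ⇒ -1/7x=2 ⇒ x=2/(-1/7)=-14.0000
Confirm numerically:
  x=-11.145: |R|=0.92939 <1
  x=-8.498: |R|=0.83068 <1
  x=-8.122: |R|=0.81260 <1
  x=-7.199: |R|=0.76218 <1
  x=-14.579: |R|=1.01141 >1
  x=-14.099: |R|=1.00201 >1
  x=-14.084: |R|=1.00171 >1
Interval (-14.0000, 0).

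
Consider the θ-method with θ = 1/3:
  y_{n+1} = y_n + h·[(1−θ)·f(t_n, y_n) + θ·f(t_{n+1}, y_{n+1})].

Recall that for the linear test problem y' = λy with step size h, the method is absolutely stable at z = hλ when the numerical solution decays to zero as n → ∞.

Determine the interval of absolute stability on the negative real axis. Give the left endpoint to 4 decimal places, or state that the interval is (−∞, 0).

On y'=λy, z=hλ:
  y_{n+1} = y_n + z·[2/3·y_n + 1/3·y_{n+1}] ⇒ (1 − 1/3z)y_{n+1} = (1 + 2/3z)y_n
  Hence R(z) = (1 + 2/3z)/(1 − 1/3z).

Boundary: |R(x)|=1, x<0.
x=-0.51: |R|=0.5641
R=−1: 1+2/3x = −1+1/3x ⇒ -1/3x=2 ⇒ x=2/(-1/3)=-6.0000
Confirm numerically:
  x=-5.326: |R|=0.91905 <1
  x=-4.451: |R|=0.79211 <1
  x=-3.057: |R|=0.51412 <1
  x=-6.249: |R|=1.02692 >1
  x=-6.188: |R|=1.02046 >1
  x=-6.142: |R|=1.01553 >1
Stable set (-6.0000, 0).

(-6.0000, 0).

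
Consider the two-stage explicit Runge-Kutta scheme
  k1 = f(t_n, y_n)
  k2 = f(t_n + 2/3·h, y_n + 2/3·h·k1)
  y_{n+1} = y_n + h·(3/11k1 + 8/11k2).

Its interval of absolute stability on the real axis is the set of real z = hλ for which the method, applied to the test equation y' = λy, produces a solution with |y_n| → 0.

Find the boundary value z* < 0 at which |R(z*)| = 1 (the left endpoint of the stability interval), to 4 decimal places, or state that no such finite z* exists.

left endpoint -2.0625.

Set f=λy, z=hλ:
  k1=λy_n ⇒ h·k1=z·y_n;  k2=λ(1+2/3z)y_n ⇒ h·k2=z(1+2/3z)y_n
  y_{n+1}/y_n = 1 + 3/11z + 8/11z(1+2/3z) = 1 + z + 16/33z²
  R(z) = 1 + z + 16/33z².

Find x<0 with |R(x)|<1.
x=-0.58: |R|=0.5831
R=1: x+16/33x²=0 ⇒ x=−33/16=-2.0625; min R=1−1/(4·16/33)=0.4844>−1
Confirm numerically:
  x=-1.828: |R|=0.79216 <1
  x=-1.786: |R|=0.76057 <1
  x=-1.263: |R|=0.51042 <1
  x=-0.913: |R|=0.49115 <1
  x=-2.529: |R|=1.57201 >1
  x=-2.428: |R|=1.43027 >1
  x=-2.113: |R|=1.05174 >1
So |R|<1 on (-2.0625, 0).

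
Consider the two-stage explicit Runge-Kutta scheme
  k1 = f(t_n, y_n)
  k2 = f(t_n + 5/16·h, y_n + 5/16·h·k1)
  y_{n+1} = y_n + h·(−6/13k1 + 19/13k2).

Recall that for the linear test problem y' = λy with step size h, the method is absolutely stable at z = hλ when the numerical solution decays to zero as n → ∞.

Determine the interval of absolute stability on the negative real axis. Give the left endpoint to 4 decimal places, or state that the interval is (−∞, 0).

z∈(-2.1895,0).

With y'=λy (z=hλ):
  k1=λy_n ⇒ h·k1=z·y_n;  k2=λ(1+5/16z)y_n ⇒ h·k2=z(1+5/16z)y_n
  y_{n+1}/y_n = 1 − 6/13z + 19/13z(1+5/16z) = 1 + z + 95/208z²
  so R(z) = 1 + z + 95/208z².

Solve |R(x)|<1 on ℝ⁻.
x=-0.52: |R|=0.6035
R=1: x+95/208x²=0 ⇒ x=−208/95=-2.1895; min R=1−1/(4·95/208)=0.4526>−1
Confirm numerically:
  x=-1.816: |R|=0.69023 <1
  x=-1.624: |R|=0.58057 <1
  x=-1.613: |R|=0.57531 <1
  x=-1.461: |R|=0.51390 <1
  x=-2.572: |R|=1.44936 >1
  x=-2.400: |R|=1.23077 >1
Interval (-2.1895, 0).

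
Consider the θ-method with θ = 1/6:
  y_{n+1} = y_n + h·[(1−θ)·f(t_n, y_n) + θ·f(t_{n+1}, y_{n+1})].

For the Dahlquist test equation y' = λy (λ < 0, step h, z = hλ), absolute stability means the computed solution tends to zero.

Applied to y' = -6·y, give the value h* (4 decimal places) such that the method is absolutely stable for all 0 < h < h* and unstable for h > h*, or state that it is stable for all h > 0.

(-3.0000,0); λ=-6 ⇒ h* = (3)/6 = 0.5000.

With y'=λy (z=hλ):
  y_{n+1} = y_n + z·[5/6·y_n + 1/6·y_{n+1}] ⇒ (1 − 1/6z)y_{n+1} = (1 + 5/6z)y_n
  Hence R(z) = (1 + 5/6z)/(1 − 1/6z).

Find x<0 with |R(x)|<1.
x=-0.93: |R|=0.1948
R=−1: 1+5/6x = −1+1/6x ⇒ -2/3x=2 ⇒ x=2/(-2/3)=-3.0000
Confirm numerically:
  x=-2.739: |R|=0.88054 <1
  x=-2.338: |R|=0.68242 <1
  x=-2.057: |R|=0.53184 <1
  x=-3.349: |R|=1.14932 >1
  x=-3.247: |R|=1.10685 >1
  x=-3.136: |R|=1.05954 >1
Interval (-3.0000, 0).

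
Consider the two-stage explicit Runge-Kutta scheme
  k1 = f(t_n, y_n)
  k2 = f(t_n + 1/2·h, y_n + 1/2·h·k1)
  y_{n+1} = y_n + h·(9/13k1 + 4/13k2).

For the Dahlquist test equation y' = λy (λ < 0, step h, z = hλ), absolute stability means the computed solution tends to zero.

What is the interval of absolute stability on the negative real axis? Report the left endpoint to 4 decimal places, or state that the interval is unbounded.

(-6.5000, 0).

On y'=λy, z=hλ:
  k1=λy_n ⇒ h·k1=z·y_n;  k2=λ(1+1/2z)y_n ⇒ h·k2=z(1+1/2z)y_n
  y_{n+1}/y_n = 1 + 9/13z + 4/13z(1+1/2z) = 1 + z + 2/13z²
  so R(z) = 1 + z + 2/13z².

Find x<0 with |R(x)|<1.
x=-1.42: |R|=0.1098
R=1: x+2/13x²=0 ⇒ x=−13/2=-6.5000; min R=1−1/(4·2/13)=-0.6250>−1
Confirm numerically:
  x=-5.374: |R|=0.06906 <1
  x=-4.896: |R|=0.20818 <1
  x=-4.701: |R|=0.30109 <1
  x=-3.547: |R|=0.61143 <1
  x=-6.785: |R|=1.29750 >1
  x=-6.719: |R|=1.22638 >1
  x=-6.706: |R|=1.21253 >1
Stable set (-6.5000, 0).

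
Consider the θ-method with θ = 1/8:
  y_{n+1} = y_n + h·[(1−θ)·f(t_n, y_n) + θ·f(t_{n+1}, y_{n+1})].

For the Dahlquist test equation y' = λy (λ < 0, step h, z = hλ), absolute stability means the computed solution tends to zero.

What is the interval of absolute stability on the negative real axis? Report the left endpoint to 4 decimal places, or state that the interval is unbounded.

z∈(-2.6667,0).

On y'=λy, z=hλ:
  y_{n+1} = y_n + z·[7/8·y_n + 1/8·y_{n+1}] ⇒ (1 − 1/8z)y_{n+1} = (1 + 7/8z)y_n
  Hence R(z) = (1 + 7/8z)/(1 − 1/8z).

Find x<0 with |R(x)|<1.
x=-1.01: |R|=0.1032
R=−1: 1+7/8x = −1+1/8x ⇒ -3/4x=2 ⇒ x=2/(-3/4)=-2.6667
Confirm numerically:
  x=-1.426: |R|=0.21027 <1
  x=-1.337: |R|=0.14555 <1
  x=-1.310: |R|=0.12567 <1
  x=-1.106: |R|=0.02833 <1
  x=-3.071: |R|=1.21913 >1
  x=-2.797: |R|=1.07243 >1
Interval (-2.6667, 0).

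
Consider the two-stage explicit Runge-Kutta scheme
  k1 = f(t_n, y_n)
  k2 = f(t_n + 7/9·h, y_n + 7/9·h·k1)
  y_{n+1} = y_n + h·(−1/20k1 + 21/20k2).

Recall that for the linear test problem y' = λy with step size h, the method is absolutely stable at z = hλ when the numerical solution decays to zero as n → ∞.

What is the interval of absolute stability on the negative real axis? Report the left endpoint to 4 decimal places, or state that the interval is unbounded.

(-1.2245, 0).

Test eqn y'=λy, z=hλ:
  k1=λy_n ⇒ h·k1=z·y_n;  k2=λ(1+7/9z)y_n ⇒ h·k2=z(1+7/9z)y_n
  y_{n+1}/y_n = 1 − 1/20z + 21/20z(1+7/9z) = 1 + z + 49/60z²
  Hence R(z) = 1 + z + 49/60z².

Solve |R(x)|<1 on ℝ⁻.
x=-0.44: |R|=0.7181
R=1: x+49/60x²=0 ⇒ x=−60/49=-1.2245; min R=1−1/(4·49/60)=0.6939>−1
Confirm numerically:
  x=-0.753: |R|=0.71006 <1
  x=-0.701: |R|=0.70031 <1
  x=-0.586: |R|=0.69444 <1
  x=-0.530: |R|=0.69940 <1
  x=-1.662: |R|=1.59383 >1
  x=-1.635: |R|=1.54813 >1
  x=-1.608: |R|=1.50363 >1
So |R|<1 on (-1.2245, 0).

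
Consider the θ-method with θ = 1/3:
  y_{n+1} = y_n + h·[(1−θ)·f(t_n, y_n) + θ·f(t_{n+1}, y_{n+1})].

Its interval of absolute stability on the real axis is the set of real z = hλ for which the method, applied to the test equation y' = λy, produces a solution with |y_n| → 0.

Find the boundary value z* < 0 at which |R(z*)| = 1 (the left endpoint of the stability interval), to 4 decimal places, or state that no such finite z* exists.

On y'=λy, z=hλ:
  y_{n+1} = y_n + z·[2/3·y_n + 1/3·y_{n+1}] ⇒ (1 − 1/3z)y_{n+1} = (1 + 2/3z)y_n
  so R(z) = (1 + 2/3z)/(1 − 1/3z).

Need |R(x)|<1, x<0.
x=-0.51: |R|=0.5641
R=−1: 1+2/3x = −1+1/3x ⇒ -1/3x=2 ⇒ x=2/(-1/3)=-6.0000
Confirm numerically:
  x=-4.308: |R|=0.76847 <1
  x=-3.496: |R|=0.61453 <1
  x=-2.665: |R|=0.41130 <1
  x=-6.297: |R|=1.03195 >1
  x=-6.106: |R|=1.01164 >1
So |R|<1 on (-6.0000, 0).

z* = -6.0000.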